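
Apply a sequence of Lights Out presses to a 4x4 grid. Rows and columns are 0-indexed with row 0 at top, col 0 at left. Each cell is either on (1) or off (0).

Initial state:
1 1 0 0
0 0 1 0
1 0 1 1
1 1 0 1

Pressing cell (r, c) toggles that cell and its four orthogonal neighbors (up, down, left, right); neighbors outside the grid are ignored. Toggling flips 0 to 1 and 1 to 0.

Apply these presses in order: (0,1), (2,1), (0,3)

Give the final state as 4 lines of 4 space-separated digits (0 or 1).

After press 1 at (0,1):
0 0 1 0
0 1 1 0
1 0 1 1
1 1 0 1

After press 2 at (2,1):
0 0 1 0
0 0 1 0
0 1 0 1
1 0 0 1

After press 3 at (0,3):
0 0 0 1
0 0 1 1
0 1 0 1
1 0 0 1

Answer: 0 0 0 1
0 0 1 1
0 1 0 1
1 0 0 1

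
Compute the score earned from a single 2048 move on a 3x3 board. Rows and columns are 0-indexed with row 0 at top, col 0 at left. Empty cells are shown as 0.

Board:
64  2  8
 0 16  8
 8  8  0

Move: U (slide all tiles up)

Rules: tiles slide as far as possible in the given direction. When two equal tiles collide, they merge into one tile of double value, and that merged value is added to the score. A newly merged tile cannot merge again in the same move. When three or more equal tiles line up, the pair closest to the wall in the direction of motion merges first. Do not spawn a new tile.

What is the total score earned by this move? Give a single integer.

Answer: 16

Derivation:
Slide up:
col 0: [64, 0, 8] -> [64, 8, 0]  score +0 (running 0)
col 1: [2, 16, 8] -> [2, 16, 8]  score +0 (running 0)
col 2: [8, 8, 0] -> [16, 0, 0]  score +16 (running 16)
Board after move:
64  2 16
 8 16  0
 0  8  0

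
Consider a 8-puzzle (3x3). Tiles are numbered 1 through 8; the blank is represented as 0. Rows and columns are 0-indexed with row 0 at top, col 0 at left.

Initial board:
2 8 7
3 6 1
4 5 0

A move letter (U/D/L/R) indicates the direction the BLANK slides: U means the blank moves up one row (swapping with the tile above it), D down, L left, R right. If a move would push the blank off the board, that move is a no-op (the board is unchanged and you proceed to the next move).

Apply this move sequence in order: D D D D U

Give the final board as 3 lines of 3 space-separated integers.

Answer: 2 8 7
3 6 0
4 5 1

Derivation:
After move 1 (D):
2 8 7
3 6 1
4 5 0

After move 2 (D):
2 8 7
3 6 1
4 5 0

After move 3 (D):
2 8 7
3 6 1
4 5 0

After move 4 (D):
2 8 7
3 6 1
4 5 0

After move 5 (U):
2 8 7
3 6 0
4 5 1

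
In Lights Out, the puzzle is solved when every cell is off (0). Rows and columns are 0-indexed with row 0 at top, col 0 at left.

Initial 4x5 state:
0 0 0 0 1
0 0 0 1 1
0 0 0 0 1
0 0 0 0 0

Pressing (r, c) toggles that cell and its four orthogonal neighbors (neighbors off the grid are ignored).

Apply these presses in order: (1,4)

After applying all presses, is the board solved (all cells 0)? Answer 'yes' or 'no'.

After press 1 at (1,4):
0 0 0 0 0
0 0 0 0 0
0 0 0 0 0
0 0 0 0 0

Lights still on: 0

Answer: yes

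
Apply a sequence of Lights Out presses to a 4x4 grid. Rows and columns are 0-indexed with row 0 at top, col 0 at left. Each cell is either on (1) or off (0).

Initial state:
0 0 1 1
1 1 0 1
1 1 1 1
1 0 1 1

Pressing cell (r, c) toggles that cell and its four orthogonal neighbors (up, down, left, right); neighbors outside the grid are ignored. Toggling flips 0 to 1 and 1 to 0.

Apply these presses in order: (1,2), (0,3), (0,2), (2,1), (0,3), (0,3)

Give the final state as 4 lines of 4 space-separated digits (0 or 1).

Answer: 0 1 0 1
1 1 0 1
0 0 1 1
1 1 1 1

Derivation:
After press 1 at (1,2):
0 0 0 1
1 0 1 0
1 1 0 1
1 0 1 1

After press 2 at (0,3):
0 0 1 0
1 0 1 1
1 1 0 1
1 0 1 1

After press 3 at (0,2):
0 1 0 1
1 0 0 1
1 1 0 1
1 0 1 1

After press 4 at (2,1):
0 1 0 1
1 1 0 1
0 0 1 1
1 1 1 1

After press 5 at (0,3):
0 1 1 0
1 1 0 0
0 0 1 1
1 1 1 1

After press 6 at (0,3):
0 1 0 1
1 1 0 1
0 0 1 1
1 1 1 1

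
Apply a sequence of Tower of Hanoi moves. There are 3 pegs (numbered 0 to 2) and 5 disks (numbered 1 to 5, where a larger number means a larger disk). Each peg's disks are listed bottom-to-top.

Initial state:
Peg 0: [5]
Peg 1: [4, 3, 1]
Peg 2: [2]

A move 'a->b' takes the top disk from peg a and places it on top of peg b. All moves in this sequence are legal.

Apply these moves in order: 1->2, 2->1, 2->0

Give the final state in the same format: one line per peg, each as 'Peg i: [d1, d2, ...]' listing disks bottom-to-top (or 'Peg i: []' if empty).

After move 1 (1->2):
Peg 0: [5]
Peg 1: [4, 3]
Peg 2: [2, 1]

After move 2 (2->1):
Peg 0: [5]
Peg 1: [4, 3, 1]
Peg 2: [2]

After move 3 (2->0):
Peg 0: [5, 2]
Peg 1: [4, 3, 1]
Peg 2: []

Answer: Peg 0: [5, 2]
Peg 1: [4, 3, 1]
Peg 2: []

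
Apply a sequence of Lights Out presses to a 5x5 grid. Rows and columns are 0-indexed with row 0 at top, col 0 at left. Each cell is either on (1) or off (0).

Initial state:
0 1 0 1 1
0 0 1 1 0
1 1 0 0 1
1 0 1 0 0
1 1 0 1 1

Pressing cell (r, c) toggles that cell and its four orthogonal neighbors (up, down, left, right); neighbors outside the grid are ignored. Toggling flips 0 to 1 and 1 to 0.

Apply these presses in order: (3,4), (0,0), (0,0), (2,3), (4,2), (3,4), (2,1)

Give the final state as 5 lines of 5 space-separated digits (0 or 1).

After press 1 at (3,4):
0 1 0 1 1
0 0 1 1 0
1 1 0 0 0
1 0 1 1 1
1 1 0 1 0

After press 2 at (0,0):
1 0 0 1 1
1 0 1 1 0
1 1 0 0 0
1 0 1 1 1
1 1 0 1 0

After press 3 at (0,0):
0 1 0 1 1
0 0 1 1 0
1 1 0 0 0
1 0 1 1 1
1 1 0 1 0

After press 4 at (2,3):
0 1 0 1 1
0 0 1 0 0
1 1 1 1 1
1 0 1 0 1
1 1 0 1 0

After press 5 at (4,2):
0 1 0 1 1
0 0 1 0 0
1 1 1 1 1
1 0 0 0 1
1 0 1 0 0

After press 6 at (3,4):
0 1 0 1 1
0 0 1 0 0
1 1 1 1 0
1 0 0 1 0
1 0 1 0 1

After press 7 at (2,1):
0 1 0 1 1
0 1 1 0 0
0 0 0 1 0
1 1 0 1 0
1 0 1 0 1

Answer: 0 1 0 1 1
0 1 1 0 0
0 0 0 1 0
1 1 0 1 0
1 0 1 0 1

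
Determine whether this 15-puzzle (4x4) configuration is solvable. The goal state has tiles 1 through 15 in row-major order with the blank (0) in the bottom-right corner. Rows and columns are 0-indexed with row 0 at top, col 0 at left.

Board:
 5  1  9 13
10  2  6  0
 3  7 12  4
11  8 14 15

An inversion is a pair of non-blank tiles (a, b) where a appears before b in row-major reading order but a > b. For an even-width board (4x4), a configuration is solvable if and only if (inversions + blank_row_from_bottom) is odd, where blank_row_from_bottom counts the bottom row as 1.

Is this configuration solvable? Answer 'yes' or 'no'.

Answer: yes

Derivation:
Inversions: 32
Blank is in row 1 (0-indexed from top), which is row 3 counting from the bottom (bottom = 1).
32 + 3 = 35, which is odd, so the puzzle is solvable.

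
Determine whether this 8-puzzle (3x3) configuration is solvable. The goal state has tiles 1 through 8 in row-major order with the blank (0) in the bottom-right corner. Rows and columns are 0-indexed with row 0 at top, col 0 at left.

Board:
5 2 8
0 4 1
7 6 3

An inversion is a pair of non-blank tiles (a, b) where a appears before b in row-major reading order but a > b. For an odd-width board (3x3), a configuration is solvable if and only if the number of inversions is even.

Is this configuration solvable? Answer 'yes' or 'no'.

Inversions (pairs i<j in row-major order where tile[i] > tile[j] > 0): 15
15 is odd, so the puzzle is not solvable.

Answer: no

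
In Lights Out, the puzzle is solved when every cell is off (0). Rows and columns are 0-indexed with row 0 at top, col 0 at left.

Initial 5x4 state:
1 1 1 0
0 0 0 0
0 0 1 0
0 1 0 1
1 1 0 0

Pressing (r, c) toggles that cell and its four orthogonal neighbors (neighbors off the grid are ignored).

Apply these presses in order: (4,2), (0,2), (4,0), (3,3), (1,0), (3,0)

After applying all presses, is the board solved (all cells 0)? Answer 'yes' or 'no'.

After press 1 at (4,2):
1 1 1 0
0 0 0 0
0 0 1 0
0 1 1 1
1 0 1 1

After press 2 at (0,2):
1 0 0 1
0 0 1 0
0 0 1 0
0 1 1 1
1 0 1 1

After press 3 at (4,0):
1 0 0 1
0 0 1 0
0 0 1 0
1 1 1 1
0 1 1 1

After press 4 at (3,3):
1 0 0 1
0 0 1 0
0 0 1 1
1 1 0 0
0 1 1 0

After press 5 at (1,0):
0 0 0 1
1 1 1 0
1 0 1 1
1 1 0 0
0 1 1 0

After press 6 at (3,0):
0 0 0 1
1 1 1 0
0 0 1 1
0 0 0 0
1 1 1 0

Lights still on: 9

Answer: no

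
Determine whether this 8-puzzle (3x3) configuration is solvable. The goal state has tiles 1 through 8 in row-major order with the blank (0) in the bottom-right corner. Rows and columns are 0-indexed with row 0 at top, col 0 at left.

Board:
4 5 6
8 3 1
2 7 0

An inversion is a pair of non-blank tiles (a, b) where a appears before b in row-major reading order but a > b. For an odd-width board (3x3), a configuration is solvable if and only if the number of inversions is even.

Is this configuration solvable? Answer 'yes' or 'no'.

Inversions (pairs i<j in row-major order where tile[i] > tile[j] > 0): 15
15 is odd, so the puzzle is not solvable.

Answer: no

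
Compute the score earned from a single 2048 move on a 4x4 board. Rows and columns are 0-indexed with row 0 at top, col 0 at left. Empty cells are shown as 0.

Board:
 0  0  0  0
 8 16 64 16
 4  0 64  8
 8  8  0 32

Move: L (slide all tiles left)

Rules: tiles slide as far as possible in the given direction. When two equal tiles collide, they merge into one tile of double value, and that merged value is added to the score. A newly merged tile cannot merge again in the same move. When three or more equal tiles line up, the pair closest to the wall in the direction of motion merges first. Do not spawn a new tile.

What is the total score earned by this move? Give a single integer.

Slide left:
row 0: [0, 0, 0, 0] -> [0, 0, 0, 0]  score +0 (running 0)
row 1: [8, 16, 64, 16] -> [8, 16, 64, 16]  score +0 (running 0)
row 2: [4, 0, 64, 8] -> [4, 64, 8, 0]  score +0 (running 0)
row 3: [8, 8, 0, 32] -> [16, 32, 0, 0]  score +16 (running 16)
Board after move:
 0  0  0  0
 8 16 64 16
 4 64  8  0
16 32  0  0

Answer: 16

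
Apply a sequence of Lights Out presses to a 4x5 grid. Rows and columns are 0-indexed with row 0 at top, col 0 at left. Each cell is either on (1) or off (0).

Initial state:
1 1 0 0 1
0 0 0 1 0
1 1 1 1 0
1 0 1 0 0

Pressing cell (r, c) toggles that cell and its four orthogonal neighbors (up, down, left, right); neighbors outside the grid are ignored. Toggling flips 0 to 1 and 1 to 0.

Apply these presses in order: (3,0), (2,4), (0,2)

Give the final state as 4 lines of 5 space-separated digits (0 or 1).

After press 1 at (3,0):
1 1 0 0 1
0 0 0 1 0
0 1 1 1 0
0 1 1 0 0

After press 2 at (2,4):
1 1 0 0 1
0 0 0 1 1
0 1 1 0 1
0 1 1 0 1

After press 3 at (0,2):
1 0 1 1 1
0 0 1 1 1
0 1 1 0 1
0 1 1 0 1

Answer: 1 0 1 1 1
0 0 1 1 1
0 1 1 0 1
0 1 1 0 1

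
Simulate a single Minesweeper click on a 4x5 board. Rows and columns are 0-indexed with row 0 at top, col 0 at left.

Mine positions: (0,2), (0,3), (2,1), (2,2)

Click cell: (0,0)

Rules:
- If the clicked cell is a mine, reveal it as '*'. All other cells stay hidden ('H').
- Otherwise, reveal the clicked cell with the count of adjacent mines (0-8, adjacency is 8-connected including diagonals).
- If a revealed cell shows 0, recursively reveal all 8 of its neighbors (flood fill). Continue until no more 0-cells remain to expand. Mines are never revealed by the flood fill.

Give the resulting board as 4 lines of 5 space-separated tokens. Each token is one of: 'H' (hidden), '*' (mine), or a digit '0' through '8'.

0 1 H H H
1 3 H H H
H H H H H
H H H H H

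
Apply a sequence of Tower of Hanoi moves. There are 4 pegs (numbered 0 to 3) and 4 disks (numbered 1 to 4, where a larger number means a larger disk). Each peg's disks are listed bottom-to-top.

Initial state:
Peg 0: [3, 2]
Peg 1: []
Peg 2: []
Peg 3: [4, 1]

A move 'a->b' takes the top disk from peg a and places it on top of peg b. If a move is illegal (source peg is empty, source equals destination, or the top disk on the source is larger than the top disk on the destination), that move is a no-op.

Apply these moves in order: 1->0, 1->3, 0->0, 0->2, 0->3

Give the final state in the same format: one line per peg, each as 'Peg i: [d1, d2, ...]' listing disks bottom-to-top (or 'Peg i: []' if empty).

After move 1 (1->0):
Peg 0: [3, 2]
Peg 1: []
Peg 2: []
Peg 3: [4, 1]

After move 2 (1->3):
Peg 0: [3, 2]
Peg 1: []
Peg 2: []
Peg 3: [4, 1]

After move 3 (0->0):
Peg 0: [3, 2]
Peg 1: []
Peg 2: []
Peg 3: [4, 1]

After move 4 (0->2):
Peg 0: [3]
Peg 1: []
Peg 2: [2]
Peg 3: [4, 1]

After move 5 (0->3):
Peg 0: [3]
Peg 1: []
Peg 2: [2]
Peg 3: [4, 1]

Answer: Peg 0: [3]
Peg 1: []
Peg 2: [2]
Peg 3: [4, 1]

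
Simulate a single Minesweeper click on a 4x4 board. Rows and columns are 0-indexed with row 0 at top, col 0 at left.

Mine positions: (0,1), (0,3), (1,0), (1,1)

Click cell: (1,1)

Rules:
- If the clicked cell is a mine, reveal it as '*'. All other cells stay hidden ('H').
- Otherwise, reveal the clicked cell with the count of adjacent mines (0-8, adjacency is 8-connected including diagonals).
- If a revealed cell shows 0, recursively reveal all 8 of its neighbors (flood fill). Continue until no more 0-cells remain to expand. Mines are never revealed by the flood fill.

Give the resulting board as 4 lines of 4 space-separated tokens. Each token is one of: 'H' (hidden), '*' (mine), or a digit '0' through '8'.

H H H H
H * H H
H H H H
H H H H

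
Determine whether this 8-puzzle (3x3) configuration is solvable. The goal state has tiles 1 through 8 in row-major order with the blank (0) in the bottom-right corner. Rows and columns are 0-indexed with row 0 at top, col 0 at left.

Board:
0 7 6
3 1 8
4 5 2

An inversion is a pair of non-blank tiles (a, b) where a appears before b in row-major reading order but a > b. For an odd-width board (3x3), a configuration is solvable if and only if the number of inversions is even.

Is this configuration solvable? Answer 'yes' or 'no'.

Answer: yes

Derivation:
Inversions (pairs i<j in row-major order where tile[i] > tile[j] > 0): 18
18 is even, so the puzzle is solvable.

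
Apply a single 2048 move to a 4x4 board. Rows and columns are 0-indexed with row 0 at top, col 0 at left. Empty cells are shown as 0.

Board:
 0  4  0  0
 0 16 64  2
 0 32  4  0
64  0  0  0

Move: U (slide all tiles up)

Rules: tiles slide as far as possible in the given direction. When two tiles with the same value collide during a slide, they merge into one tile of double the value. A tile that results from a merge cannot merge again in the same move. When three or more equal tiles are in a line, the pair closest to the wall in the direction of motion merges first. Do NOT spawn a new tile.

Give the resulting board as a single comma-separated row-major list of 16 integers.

Answer: 64, 4, 64, 2, 0, 16, 4, 0, 0, 32, 0, 0, 0, 0, 0, 0

Derivation:
Slide up:
col 0: [0, 0, 0, 64] -> [64, 0, 0, 0]
col 1: [4, 16, 32, 0] -> [4, 16, 32, 0]
col 2: [0, 64, 4, 0] -> [64, 4, 0, 0]
col 3: [0, 2, 0, 0] -> [2, 0, 0, 0]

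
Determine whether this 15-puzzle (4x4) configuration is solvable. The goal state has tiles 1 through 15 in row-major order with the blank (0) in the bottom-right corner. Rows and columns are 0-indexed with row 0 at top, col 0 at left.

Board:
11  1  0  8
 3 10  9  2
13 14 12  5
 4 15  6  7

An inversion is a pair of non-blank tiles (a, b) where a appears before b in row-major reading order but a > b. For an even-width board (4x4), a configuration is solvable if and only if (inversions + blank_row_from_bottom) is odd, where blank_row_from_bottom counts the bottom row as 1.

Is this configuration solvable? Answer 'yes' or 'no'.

Answer: yes

Derivation:
Inversions: 45
Blank is in row 0 (0-indexed from top), which is row 4 counting from the bottom (bottom = 1).
45 + 4 = 49, which is odd, so the puzzle is solvable.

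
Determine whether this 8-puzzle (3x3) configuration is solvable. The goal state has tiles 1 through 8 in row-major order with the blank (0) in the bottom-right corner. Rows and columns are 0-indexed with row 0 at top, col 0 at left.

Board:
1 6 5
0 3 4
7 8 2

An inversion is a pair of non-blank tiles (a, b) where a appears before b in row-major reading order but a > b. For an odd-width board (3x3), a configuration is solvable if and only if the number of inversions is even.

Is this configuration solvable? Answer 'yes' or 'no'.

Inversions (pairs i<j in row-major order where tile[i] > tile[j] > 0): 11
11 is odd, so the puzzle is not solvable.

Answer: no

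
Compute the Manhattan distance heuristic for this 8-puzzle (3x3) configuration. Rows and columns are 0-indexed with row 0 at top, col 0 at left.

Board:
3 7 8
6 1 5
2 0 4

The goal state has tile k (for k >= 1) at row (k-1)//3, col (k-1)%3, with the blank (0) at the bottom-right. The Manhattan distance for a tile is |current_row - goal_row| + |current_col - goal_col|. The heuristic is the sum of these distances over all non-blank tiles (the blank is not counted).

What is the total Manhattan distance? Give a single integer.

Answer: 19

Derivation:
Tile 3: at (0,0), goal (0,2), distance |0-0|+|0-2| = 2
Tile 7: at (0,1), goal (2,0), distance |0-2|+|1-0| = 3
Tile 8: at (0,2), goal (2,1), distance |0-2|+|2-1| = 3
Tile 6: at (1,0), goal (1,2), distance |1-1|+|0-2| = 2
Tile 1: at (1,1), goal (0,0), distance |1-0|+|1-0| = 2
Tile 5: at (1,2), goal (1,1), distance |1-1|+|2-1| = 1
Tile 2: at (2,0), goal (0,1), distance |2-0|+|0-1| = 3
Tile 4: at (2,2), goal (1,0), distance |2-1|+|2-0| = 3
Sum: 2 + 3 + 3 + 2 + 2 + 1 + 3 + 3 = 19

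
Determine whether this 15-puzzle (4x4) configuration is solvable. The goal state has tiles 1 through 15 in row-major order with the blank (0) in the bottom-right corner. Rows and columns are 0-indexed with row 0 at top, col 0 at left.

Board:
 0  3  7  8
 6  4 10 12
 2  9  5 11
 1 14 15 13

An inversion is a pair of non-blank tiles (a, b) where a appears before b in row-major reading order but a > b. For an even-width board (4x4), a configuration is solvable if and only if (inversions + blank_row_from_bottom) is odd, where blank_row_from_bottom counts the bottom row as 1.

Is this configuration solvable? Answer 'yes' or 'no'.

Answer: no

Derivation:
Inversions: 34
Blank is in row 0 (0-indexed from top), which is row 4 counting from the bottom (bottom = 1).
34 + 4 = 38, which is even, so the puzzle is not solvable.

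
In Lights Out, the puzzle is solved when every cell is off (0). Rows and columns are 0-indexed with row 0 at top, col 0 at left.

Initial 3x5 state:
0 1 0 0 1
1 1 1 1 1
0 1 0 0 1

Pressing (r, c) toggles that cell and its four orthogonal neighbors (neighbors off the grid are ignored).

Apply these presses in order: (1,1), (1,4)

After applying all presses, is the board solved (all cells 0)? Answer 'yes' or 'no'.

Answer: yes

Derivation:
After press 1 at (1,1):
0 0 0 0 1
0 0 0 1 1
0 0 0 0 1

After press 2 at (1,4):
0 0 0 0 0
0 0 0 0 0
0 0 0 0 0

Lights still on: 0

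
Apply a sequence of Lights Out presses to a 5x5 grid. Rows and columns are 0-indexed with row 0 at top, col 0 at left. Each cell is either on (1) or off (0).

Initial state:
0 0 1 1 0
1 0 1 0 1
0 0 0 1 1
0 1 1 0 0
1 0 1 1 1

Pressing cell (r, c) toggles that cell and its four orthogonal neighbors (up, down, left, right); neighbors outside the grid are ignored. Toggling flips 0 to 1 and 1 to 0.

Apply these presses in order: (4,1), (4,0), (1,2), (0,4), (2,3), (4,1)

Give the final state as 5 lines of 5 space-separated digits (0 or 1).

Answer: 0 0 0 0 1
1 1 0 0 0
0 0 0 0 0
1 1 1 1 0
0 1 1 1 1

Derivation:
After press 1 at (4,1):
0 0 1 1 0
1 0 1 0 1
0 0 0 1 1
0 0 1 0 0
0 1 0 1 1

After press 2 at (4,0):
0 0 1 1 0
1 0 1 0 1
0 0 0 1 1
1 0 1 0 0
1 0 0 1 1

After press 3 at (1,2):
0 0 0 1 0
1 1 0 1 1
0 0 1 1 1
1 0 1 0 0
1 0 0 1 1

After press 4 at (0,4):
0 0 0 0 1
1 1 0 1 0
0 0 1 1 1
1 0 1 0 0
1 0 0 1 1

After press 5 at (2,3):
0 0 0 0 1
1 1 0 0 0
0 0 0 0 0
1 0 1 1 0
1 0 0 1 1

After press 6 at (4,1):
0 0 0 0 1
1 1 0 0 0
0 0 0 0 0
1 1 1 1 0
0 1 1 1 1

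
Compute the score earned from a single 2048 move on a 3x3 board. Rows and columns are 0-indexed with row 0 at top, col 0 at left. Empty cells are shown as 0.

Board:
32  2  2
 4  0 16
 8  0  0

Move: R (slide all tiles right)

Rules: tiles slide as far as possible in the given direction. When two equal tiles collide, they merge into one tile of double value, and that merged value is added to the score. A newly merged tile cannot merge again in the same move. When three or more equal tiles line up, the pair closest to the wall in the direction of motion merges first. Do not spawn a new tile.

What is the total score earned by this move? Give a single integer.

Answer: 4

Derivation:
Slide right:
row 0: [32, 2, 2] -> [0, 32, 4]  score +4 (running 4)
row 1: [4, 0, 16] -> [0, 4, 16]  score +0 (running 4)
row 2: [8, 0, 0] -> [0, 0, 8]  score +0 (running 4)
Board after move:
 0 32  4
 0  4 16
 0  0  8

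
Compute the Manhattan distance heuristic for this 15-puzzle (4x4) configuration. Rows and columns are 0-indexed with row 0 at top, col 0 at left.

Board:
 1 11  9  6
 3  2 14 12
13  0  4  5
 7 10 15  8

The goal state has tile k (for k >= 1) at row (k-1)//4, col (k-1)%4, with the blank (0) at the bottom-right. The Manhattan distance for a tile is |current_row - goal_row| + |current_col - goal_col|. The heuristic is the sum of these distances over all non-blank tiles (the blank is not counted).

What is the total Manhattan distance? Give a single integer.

Answer: 33

Derivation:
Tile 1: at (0,0), goal (0,0), distance |0-0|+|0-0| = 0
Tile 11: at (0,1), goal (2,2), distance |0-2|+|1-2| = 3
Tile 9: at (0,2), goal (2,0), distance |0-2|+|2-0| = 4
Tile 6: at (0,3), goal (1,1), distance |0-1|+|3-1| = 3
Tile 3: at (1,0), goal (0,2), distance |1-0|+|0-2| = 3
Tile 2: at (1,1), goal (0,1), distance |1-0|+|1-1| = 1
Tile 14: at (1,2), goal (3,1), distance |1-3|+|2-1| = 3
Tile 12: at (1,3), goal (2,3), distance |1-2|+|3-3| = 1
Tile 13: at (2,0), goal (3,0), distance |2-3|+|0-0| = 1
Tile 4: at (2,2), goal (0,3), distance |2-0|+|2-3| = 3
Tile 5: at (2,3), goal (1,0), distance |2-1|+|3-0| = 4
Tile 7: at (3,0), goal (1,2), distance |3-1|+|0-2| = 4
Tile 10: at (3,1), goal (2,1), distance |3-2|+|1-1| = 1
Tile 15: at (3,2), goal (3,2), distance |3-3|+|2-2| = 0
Tile 8: at (3,3), goal (1,3), distance |3-1|+|3-3| = 2
Sum: 0 + 3 + 4 + 3 + 3 + 1 + 3 + 1 + 1 + 3 + 4 + 4 + 1 + 0 + 2 = 33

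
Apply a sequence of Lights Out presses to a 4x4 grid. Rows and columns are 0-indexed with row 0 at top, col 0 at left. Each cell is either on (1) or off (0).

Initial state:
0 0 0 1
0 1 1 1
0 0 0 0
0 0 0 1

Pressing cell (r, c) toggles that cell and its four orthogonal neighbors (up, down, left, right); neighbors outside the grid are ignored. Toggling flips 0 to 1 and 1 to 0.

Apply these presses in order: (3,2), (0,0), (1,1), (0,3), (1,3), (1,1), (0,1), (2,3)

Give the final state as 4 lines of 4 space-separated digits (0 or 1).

After press 1 at (3,2):
0 0 0 1
0 1 1 1
0 0 1 0
0 1 1 0

After press 2 at (0,0):
1 1 0 1
1 1 1 1
0 0 1 0
0 1 1 0

After press 3 at (1,1):
1 0 0 1
0 0 0 1
0 1 1 0
0 1 1 0

After press 4 at (0,3):
1 0 1 0
0 0 0 0
0 1 1 0
0 1 1 0

After press 5 at (1,3):
1 0 1 1
0 0 1 1
0 1 1 1
0 1 1 0

After press 6 at (1,1):
1 1 1 1
1 1 0 1
0 0 1 1
0 1 1 0

After press 7 at (0,1):
0 0 0 1
1 0 0 1
0 0 1 1
0 1 1 0

After press 8 at (2,3):
0 0 0 1
1 0 0 0
0 0 0 0
0 1 1 1

Answer: 0 0 0 1
1 0 0 0
0 0 0 0
0 1 1 1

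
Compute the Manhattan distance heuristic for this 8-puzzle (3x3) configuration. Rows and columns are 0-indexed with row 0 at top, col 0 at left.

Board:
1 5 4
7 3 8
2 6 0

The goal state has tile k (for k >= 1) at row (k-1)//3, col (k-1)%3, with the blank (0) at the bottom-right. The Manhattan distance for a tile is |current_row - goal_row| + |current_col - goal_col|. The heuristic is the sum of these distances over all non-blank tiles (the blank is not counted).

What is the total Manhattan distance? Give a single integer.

Tile 1: (0,0)->(0,0) = 0
Tile 5: (0,1)->(1,1) = 1
Tile 4: (0,2)->(1,0) = 3
Tile 7: (1,0)->(2,0) = 1
Tile 3: (1,1)->(0,2) = 2
Tile 8: (1,2)->(2,1) = 2
Tile 2: (2,0)->(0,1) = 3
Tile 6: (2,1)->(1,2) = 2
Sum: 0 + 1 + 3 + 1 + 2 + 2 + 3 + 2 = 14

Answer: 14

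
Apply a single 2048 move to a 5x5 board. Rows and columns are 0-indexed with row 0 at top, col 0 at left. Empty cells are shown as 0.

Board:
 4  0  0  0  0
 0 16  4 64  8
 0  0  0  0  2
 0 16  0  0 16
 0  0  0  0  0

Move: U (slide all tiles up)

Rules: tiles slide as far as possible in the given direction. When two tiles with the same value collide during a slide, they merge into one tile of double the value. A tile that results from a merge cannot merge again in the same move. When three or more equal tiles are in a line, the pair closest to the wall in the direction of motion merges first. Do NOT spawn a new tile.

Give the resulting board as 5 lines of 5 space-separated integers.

Slide up:
col 0: [4, 0, 0, 0, 0] -> [4, 0, 0, 0, 0]
col 1: [0, 16, 0, 16, 0] -> [32, 0, 0, 0, 0]
col 2: [0, 4, 0, 0, 0] -> [4, 0, 0, 0, 0]
col 3: [0, 64, 0, 0, 0] -> [64, 0, 0, 0, 0]
col 4: [0, 8, 2, 16, 0] -> [8, 2, 16, 0, 0]

Answer:  4 32  4 64  8
 0  0  0  0  2
 0  0  0  0 16
 0  0  0  0  0
 0  0  0  0  0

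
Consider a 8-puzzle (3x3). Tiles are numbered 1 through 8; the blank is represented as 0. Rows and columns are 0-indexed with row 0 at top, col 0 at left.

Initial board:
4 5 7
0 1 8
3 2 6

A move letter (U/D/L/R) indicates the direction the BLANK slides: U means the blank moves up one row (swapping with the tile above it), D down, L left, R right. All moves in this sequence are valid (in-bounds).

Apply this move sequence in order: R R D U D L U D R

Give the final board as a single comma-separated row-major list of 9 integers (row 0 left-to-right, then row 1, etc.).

Answer: 4, 5, 7, 1, 8, 6, 3, 2, 0

Derivation:
After move 1 (R):
4 5 7
1 0 8
3 2 6

After move 2 (R):
4 5 7
1 8 0
3 2 6

After move 3 (D):
4 5 7
1 8 6
3 2 0

After move 4 (U):
4 5 7
1 8 0
3 2 6

After move 5 (D):
4 5 7
1 8 6
3 2 0

After move 6 (L):
4 5 7
1 8 6
3 0 2

After move 7 (U):
4 5 7
1 0 6
3 8 2

After move 8 (D):
4 5 7
1 8 6
3 0 2

After move 9 (R):
4 5 7
1 8 6
3 2 0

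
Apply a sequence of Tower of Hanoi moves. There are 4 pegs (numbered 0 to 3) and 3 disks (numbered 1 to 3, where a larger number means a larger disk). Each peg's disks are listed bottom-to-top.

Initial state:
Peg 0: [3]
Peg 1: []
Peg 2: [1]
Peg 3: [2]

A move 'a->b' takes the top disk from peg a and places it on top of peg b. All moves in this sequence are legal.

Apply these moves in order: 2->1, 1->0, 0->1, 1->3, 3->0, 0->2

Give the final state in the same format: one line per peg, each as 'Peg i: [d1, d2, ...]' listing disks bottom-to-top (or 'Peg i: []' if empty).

Answer: Peg 0: [3]
Peg 1: []
Peg 2: [1]
Peg 3: [2]

Derivation:
After move 1 (2->1):
Peg 0: [3]
Peg 1: [1]
Peg 2: []
Peg 3: [2]

After move 2 (1->0):
Peg 0: [3, 1]
Peg 1: []
Peg 2: []
Peg 3: [2]

After move 3 (0->1):
Peg 0: [3]
Peg 1: [1]
Peg 2: []
Peg 3: [2]

After move 4 (1->3):
Peg 0: [3]
Peg 1: []
Peg 2: []
Peg 3: [2, 1]

After move 5 (3->0):
Peg 0: [3, 1]
Peg 1: []
Peg 2: []
Peg 3: [2]

After move 6 (0->2):
Peg 0: [3]
Peg 1: []
Peg 2: [1]
Peg 3: [2]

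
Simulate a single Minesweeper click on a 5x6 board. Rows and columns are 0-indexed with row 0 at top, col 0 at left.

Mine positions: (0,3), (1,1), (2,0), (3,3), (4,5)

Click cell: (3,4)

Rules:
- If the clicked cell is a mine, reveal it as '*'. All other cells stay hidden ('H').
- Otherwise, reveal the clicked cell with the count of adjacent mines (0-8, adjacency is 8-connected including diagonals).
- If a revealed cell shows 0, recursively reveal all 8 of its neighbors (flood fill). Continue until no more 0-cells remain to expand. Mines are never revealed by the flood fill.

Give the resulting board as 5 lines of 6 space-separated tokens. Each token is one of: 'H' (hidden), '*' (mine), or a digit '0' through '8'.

H H H H H H
H H H H H H
H H H H H H
H H H H 2 H
H H H H H H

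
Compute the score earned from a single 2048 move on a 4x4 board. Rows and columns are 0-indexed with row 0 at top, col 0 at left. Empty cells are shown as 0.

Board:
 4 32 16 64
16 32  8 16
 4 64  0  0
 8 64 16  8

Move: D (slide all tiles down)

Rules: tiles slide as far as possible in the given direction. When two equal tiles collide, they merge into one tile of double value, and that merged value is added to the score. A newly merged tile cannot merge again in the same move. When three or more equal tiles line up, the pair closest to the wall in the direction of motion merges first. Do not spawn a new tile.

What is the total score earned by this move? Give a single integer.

Slide down:
col 0: [4, 16, 4, 8] -> [4, 16, 4, 8]  score +0 (running 0)
col 1: [32, 32, 64, 64] -> [0, 0, 64, 128]  score +192 (running 192)
col 2: [16, 8, 0, 16] -> [0, 16, 8, 16]  score +0 (running 192)
col 3: [64, 16, 0, 8] -> [0, 64, 16, 8]  score +0 (running 192)
Board after move:
  4   0   0   0
 16   0  16  64
  4  64   8  16
  8 128  16   8

Answer: 192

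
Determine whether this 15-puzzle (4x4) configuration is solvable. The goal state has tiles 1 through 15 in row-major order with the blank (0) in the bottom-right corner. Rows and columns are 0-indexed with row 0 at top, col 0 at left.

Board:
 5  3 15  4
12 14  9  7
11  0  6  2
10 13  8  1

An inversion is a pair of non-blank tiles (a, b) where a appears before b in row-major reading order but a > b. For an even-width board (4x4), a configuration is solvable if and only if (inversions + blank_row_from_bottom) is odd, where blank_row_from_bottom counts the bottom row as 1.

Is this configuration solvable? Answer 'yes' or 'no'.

Inversions: 58
Blank is in row 2 (0-indexed from top), which is row 2 counting from the bottom (bottom = 1).
58 + 2 = 60, which is even, so the puzzle is not solvable.

Answer: no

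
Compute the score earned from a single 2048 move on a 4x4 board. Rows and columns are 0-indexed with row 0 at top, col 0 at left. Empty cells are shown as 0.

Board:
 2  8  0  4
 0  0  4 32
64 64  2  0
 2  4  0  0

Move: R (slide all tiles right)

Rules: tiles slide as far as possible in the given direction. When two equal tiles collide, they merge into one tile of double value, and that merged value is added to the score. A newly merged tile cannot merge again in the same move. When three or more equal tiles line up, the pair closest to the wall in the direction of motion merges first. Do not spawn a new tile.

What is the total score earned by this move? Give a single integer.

Answer: 128

Derivation:
Slide right:
row 0: [2, 8, 0, 4] -> [0, 2, 8, 4]  score +0 (running 0)
row 1: [0, 0, 4, 32] -> [0, 0, 4, 32]  score +0 (running 0)
row 2: [64, 64, 2, 0] -> [0, 0, 128, 2]  score +128 (running 128)
row 3: [2, 4, 0, 0] -> [0, 0, 2, 4]  score +0 (running 128)
Board after move:
  0   2   8   4
  0   0   4  32
  0   0 128   2
  0   0   2   4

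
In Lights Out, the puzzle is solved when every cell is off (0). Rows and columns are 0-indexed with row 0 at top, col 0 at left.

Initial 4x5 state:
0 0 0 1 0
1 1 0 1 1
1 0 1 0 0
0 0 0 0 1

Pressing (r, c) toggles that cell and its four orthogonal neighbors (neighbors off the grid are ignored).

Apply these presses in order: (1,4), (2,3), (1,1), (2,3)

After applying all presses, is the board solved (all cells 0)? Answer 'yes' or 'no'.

After press 1 at (1,4):
0 0 0 1 1
1 1 0 0 0
1 0 1 0 1
0 0 0 0 1

After press 2 at (2,3):
0 0 0 1 1
1 1 0 1 0
1 0 0 1 0
0 0 0 1 1

After press 3 at (1,1):
0 1 0 1 1
0 0 1 1 0
1 1 0 1 0
0 0 0 1 1

After press 4 at (2,3):
0 1 0 1 1
0 0 1 0 0
1 1 1 0 1
0 0 0 0 1

Lights still on: 9

Answer: no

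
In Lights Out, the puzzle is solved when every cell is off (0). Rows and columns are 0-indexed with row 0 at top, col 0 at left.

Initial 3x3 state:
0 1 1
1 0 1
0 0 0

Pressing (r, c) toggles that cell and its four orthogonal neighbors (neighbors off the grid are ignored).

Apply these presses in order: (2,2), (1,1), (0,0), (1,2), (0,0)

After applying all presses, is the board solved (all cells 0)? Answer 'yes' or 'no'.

After press 1 at (2,2):
0 1 1
1 0 0
0 1 1

After press 2 at (1,1):
0 0 1
0 1 1
0 0 1

After press 3 at (0,0):
1 1 1
1 1 1
0 0 1

After press 4 at (1,2):
1 1 0
1 0 0
0 0 0

After press 5 at (0,0):
0 0 0
0 0 0
0 0 0

Lights still on: 0

Answer: yes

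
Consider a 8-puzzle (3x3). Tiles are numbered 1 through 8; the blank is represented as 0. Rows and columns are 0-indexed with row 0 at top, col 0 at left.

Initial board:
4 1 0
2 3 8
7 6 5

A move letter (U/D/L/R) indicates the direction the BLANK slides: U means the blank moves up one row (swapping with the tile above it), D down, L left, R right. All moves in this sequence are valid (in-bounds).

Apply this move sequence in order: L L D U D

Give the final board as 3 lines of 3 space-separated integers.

After move 1 (L):
4 0 1
2 3 8
7 6 5

After move 2 (L):
0 4 1
2 3 8
7 6 5

After move 3 (D):
2 4 1
0 3 8
7 6 5

After move 4 (U):
0 4 1
2 3 8
7 6 5

After move 5 (D):
2 4 1
0 3 8
7 6 5

Answer: 2 4 1
0 3 8
7 6 5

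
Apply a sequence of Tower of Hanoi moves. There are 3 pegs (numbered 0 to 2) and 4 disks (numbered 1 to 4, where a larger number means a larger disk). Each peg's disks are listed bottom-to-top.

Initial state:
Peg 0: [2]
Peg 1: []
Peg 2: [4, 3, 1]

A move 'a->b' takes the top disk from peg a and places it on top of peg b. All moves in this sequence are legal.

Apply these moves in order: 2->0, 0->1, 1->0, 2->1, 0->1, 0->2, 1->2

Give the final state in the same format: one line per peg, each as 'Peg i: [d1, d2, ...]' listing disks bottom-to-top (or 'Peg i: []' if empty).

After move 1 (2->0):
Peg 0: [2, 1]
Peg 1: []
Peg 2: [4, 3]

After move 2 (0->1):
Peg 0: [2]
Peg 1: [1]
Peg 2: [4, 3]

After move 3 (1->0):
Peg 0: [2, 1]
Peg 1: []
Peg 2: [4, 3]

After move 4 (2->1):
Peg 0: [2, 1]
Peg 1: [3]
Peg 2: [4]

After move 5 (0->1):
Peg 0: [2]
Peg 1: [3, 1]
Peg 2: [4]

After move 6 (0->2):
Peg 0: []
Peg 1: [3, 1]
Peg 2: [4, 2]

After move 7 (1->2):
Peg 0: []
Peg 1: [3]
Peg 2: [4, 2, 1]

Answer: Peg 0: []
Peg 1: [3]
Peg 2: [4, 2, 1]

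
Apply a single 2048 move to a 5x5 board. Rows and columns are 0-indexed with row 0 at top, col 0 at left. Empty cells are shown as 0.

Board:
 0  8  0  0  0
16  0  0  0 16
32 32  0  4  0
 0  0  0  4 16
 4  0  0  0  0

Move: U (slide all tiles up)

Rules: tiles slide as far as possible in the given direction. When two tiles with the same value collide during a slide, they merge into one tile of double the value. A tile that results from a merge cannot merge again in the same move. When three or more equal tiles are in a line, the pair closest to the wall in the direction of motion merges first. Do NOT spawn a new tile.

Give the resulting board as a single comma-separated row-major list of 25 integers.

Slide up:
col 0: [0, 16, 32, 0, 4] -> [16, 32, 4, 0, 0]
col 1: [8, 0, 32, 0, 0] -> [8, 32, 0, 0, 0]
col 2: [0, 0, 0, 0, 0] -> [0, 0, 0, 0, 0]
col 3: [0, 0, 4, 4, 0] -> [8, 0, 0, 0, 0]
col 4: [0, 16, 0, 16, 0] -> [32, 0, 0, 0, 0]

Answer: 16, 8, 0, 8, 32, 32, 32, 0, 0, 0, 4, 0, 0, 0, 0, 0, 0, 0, 0, 0, 0, 0, 0, 0, 0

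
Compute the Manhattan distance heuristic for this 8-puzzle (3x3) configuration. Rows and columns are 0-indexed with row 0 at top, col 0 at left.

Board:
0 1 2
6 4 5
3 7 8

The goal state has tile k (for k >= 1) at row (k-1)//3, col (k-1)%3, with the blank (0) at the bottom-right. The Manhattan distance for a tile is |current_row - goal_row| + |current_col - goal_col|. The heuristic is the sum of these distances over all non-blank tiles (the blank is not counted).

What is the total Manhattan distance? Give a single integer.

Tile 1: (0,1)->(0,0) = 1
Tile 2: (0,2)->(0,1) = 1
Tile 6: (1,0)->(1,2) = 2
Tile 4: (1,1)->(1,0) = 1
Tile 5: (1,2)->(1,1) = 1
Tile 3: (2,0)->(0,2) = 4
Tile 7: (2,1)->(2,0) = 1
Tile 8: (2,2)->(2,1) = 1
Sum: 1 + 1 + 2 + 1 + 1 + 4 + 1 + 1 = 12

Answer: 12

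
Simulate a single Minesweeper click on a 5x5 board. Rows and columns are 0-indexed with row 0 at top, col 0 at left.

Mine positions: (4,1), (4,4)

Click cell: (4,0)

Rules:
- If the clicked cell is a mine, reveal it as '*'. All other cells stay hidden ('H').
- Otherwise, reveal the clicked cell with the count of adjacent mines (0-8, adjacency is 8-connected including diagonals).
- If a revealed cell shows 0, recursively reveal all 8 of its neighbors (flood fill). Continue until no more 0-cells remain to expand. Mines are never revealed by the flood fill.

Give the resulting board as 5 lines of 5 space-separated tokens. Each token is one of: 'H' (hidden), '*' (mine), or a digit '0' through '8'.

H H H H H
H H H H H
H H H H H
H H H H H
1 H H H H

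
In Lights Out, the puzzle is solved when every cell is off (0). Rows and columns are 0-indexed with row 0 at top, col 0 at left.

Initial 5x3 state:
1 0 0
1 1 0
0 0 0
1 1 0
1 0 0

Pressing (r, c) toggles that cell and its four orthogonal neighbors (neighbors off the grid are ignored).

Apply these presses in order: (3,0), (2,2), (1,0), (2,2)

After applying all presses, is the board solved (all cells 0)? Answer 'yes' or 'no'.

Answer: yes

Derivation:
After press 1 at (3,0):
1 0 0
1 1 0
1 0 0
0 0 0
0 0 0

After press 2 at (2,2):
1 0 0
1 1 1
1 1 1
0 0 1
0 0 0

After press 3 at (1,0):
0 0 0
0 0 1
0 1 1
0 0 1
0 0 0

After press 4 at (2,2):
0 0 0
0 0 0
0 0 0
0 0 0
0 0 0

Lights still on: 0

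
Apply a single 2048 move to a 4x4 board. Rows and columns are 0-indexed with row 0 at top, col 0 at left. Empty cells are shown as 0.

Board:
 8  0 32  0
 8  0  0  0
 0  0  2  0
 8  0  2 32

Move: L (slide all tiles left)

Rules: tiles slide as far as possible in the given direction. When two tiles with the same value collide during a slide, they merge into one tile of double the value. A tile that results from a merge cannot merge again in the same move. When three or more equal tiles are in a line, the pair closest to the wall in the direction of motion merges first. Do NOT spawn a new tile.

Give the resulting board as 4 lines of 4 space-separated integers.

Slide left:
row 0: [8, 0, 32, 0] -> [8, 32, 0, 0]
row 1: [8, 0, 0, 0] -> [8, 0, 0, 0]
row 2: [0, 0, 2, 0] -> [2, 0, 0, 0]
row 3: [8, 0, 2, 32] -> [8, 2, 32, 0]

Answer:  8 32  0  0
 8  0  0  0
 2  0  0  0
 8  2 32  0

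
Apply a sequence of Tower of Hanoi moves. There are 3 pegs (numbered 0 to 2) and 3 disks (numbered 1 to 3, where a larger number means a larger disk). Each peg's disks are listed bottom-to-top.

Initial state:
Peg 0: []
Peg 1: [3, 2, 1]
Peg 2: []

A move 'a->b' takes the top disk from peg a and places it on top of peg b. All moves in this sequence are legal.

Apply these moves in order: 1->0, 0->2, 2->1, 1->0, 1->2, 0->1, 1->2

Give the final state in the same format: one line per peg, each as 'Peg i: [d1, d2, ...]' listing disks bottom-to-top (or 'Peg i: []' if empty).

After move 1 (1->0):
Peg 0: [1]
Peg 1: [3, 2]
Peg 2: []

After move 2 (0->2):
Peg 0: []
Peg 1: [3, 2]
Peg 2: [1]

After move 3 (2->1):
Peg 0: []
Peg 1: [3, 2, 1]
Peg 2: []

After move 4 (1->0):
Peg 0: [1]
Peg 1: [3, 2]
Peg 2: []

After move 5 (1->2):
Peg 0: [1]
Peg 1: [3]
Peg 2: [2]

After move 6 (0->1):
Peg 0: []
Peg 1: [3, 1]
Peg 2: [2]

After move 7 (1->2):
Peg 0: []
Peg 1: [3]
Peg 2: [2, 1]

Answer: Peg 0: []
Peg 1: [3]
Peg 2: [2, 1]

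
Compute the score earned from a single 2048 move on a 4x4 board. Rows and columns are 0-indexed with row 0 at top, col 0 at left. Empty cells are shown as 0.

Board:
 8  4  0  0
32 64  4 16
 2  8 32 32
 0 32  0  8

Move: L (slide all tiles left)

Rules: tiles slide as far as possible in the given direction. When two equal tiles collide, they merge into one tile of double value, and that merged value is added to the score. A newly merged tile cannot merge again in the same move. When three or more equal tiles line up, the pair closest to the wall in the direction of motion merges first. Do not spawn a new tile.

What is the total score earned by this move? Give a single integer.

Slide left:
row 0: [8, 4, 0, 0] -> [8, 4, 0, 0]  score +0 (running 0)
row 1: [32, 64, 4, 16] -> [32, 64, 4, 16]  score +0 (running 0)
row 2: [2, 8, 32, 32] -> [2, 8, 64, 0]  score +64 (running 64)
row 3: [0, 32, 0, 8] -> [32, 8, 0, 0]  score +0 (running 64)
Board after move:
 8  4  0  0
32 64  4 16
 2  8 64  0
32  8  0  0

Answer: 64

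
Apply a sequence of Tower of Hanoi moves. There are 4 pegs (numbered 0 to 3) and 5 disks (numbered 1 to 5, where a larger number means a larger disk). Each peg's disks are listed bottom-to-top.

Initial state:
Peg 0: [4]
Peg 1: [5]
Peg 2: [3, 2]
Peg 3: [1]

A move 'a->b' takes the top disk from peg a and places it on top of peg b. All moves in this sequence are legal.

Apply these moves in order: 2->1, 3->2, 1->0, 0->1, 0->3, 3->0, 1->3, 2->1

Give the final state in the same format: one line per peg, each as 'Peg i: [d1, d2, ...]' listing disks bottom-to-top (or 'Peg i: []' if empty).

Answer: Peg 0: [4]
Peg 1: [5, 1]
Peg 2: [3]
Peg 3: [2]

Derivation:
After move 1 (2->1):
Peg 0: [4]
Peg 1: [5, 2]
Peg 2: [3]
Peg 3: [1]

After move 2 (3->2):
Peg 0: [4]
Peg 1: [5, 2]
Peg 2: [3, 1]
Peg 3: []

After move 3 (1->0):
Peg 0: [4, 2]
Peg 1: [5]
Peg 2: [3, 1]
Peg 3: []

After move 4 (0->1):
Peg 0: [4]
Peg 1: [5, 2]
Peg 2: [3, 1]
Peg 3: []

After move 5 (0->3):
Peg 0: []
Peg 1: [5, 2]
Peg 2: [3, 1]
Peg 3: [4]

After move 6 (3->0):
Peg 0: [4]
Peg 1: [5, 2]
Peg 2: [3, 1]
Peg 3: []

After move 7 (1->3):
Peg 0: [4]
Peg 1: [5]
Peg 2: [3, 1]
Peg 3: [2]

After move 8 (2->1):
Peg 0: [4]
Peg 1: [5, 1]
Peg 2: [3]
Peg 3: [2]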